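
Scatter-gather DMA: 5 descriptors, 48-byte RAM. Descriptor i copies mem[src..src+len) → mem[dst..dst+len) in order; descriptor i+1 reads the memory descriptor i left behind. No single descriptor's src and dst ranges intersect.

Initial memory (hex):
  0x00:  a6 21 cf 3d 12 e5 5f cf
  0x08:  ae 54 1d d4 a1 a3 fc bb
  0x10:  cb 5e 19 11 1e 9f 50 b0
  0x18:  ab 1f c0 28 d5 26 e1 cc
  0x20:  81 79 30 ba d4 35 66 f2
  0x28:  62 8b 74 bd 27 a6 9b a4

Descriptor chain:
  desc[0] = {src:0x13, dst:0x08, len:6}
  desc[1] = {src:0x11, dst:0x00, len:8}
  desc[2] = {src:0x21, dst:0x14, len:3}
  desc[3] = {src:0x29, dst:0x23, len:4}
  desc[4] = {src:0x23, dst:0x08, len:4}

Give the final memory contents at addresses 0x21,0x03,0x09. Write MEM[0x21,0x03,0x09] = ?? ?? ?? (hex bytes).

  after D0: wrote 6B at 0x08 = 111e9f50b0ab
  after D1: wrote 8B at 0x00 = 5e19111e9f50b0ab
  after D2: wrote 3B at 0x14 = 7930ba
  after D3: wrote 4B at 0x23 = 8b74bd27
  after D4: wrote 4B at 0x08 = 8b74bd27
query mem[0x21]=0x79, mem[0x03]=0x1e, mem[0x09]=0x74

MEM[0x21,0x03,0x09] = 79 1e 74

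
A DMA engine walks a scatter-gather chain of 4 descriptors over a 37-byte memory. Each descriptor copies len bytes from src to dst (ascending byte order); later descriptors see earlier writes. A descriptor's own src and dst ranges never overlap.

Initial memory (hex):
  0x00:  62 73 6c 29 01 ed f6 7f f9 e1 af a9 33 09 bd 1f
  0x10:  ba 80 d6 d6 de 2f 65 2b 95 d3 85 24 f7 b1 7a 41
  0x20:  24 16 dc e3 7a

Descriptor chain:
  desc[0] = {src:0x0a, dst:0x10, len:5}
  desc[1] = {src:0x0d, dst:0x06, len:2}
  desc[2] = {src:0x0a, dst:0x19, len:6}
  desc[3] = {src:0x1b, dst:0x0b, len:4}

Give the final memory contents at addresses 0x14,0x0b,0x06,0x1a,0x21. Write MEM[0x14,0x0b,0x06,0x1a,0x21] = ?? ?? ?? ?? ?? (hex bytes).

D0: mem[0x10..0x14] <- [af a9 33 09 bd]
D1: mem[0x06..0x07] <- [09 bd]
D2: mem[0x19..0x1e] <- [af a9 33 09 bd 1f]
D3: mem[0x0b..0x0e] <- [33 09 bd 1f]
query mem[0x14]=0xbd, mem[0x0b]=0x33, mem[0x06]=0x09, mem[0x1a]=0xa9, mem[0x21]=0x16

MEM[0x14,0x0b,0x06,0x1a,0x21] = bd 33 09 a9 16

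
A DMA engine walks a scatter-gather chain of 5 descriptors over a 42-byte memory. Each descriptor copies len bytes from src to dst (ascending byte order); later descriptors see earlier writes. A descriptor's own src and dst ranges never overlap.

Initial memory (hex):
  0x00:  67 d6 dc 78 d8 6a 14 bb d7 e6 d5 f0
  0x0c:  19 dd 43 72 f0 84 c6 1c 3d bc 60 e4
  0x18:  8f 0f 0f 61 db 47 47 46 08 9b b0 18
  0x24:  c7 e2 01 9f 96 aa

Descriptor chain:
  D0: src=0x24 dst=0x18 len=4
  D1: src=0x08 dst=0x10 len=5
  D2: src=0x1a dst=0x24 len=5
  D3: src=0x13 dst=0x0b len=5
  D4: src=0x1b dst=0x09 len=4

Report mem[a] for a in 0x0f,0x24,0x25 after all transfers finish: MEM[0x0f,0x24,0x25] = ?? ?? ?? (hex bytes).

  after D0: wrote 4B at 0x18 = c7e2019f
  after D1: wrote 5B at 0x10 = d7e6d5f019
  after D2: wrote 5B at 0x24 = 019fdb4747
  after D3: wrote 5B at 0x0b = f019bc60e4
  after D4: wrote 4B at 0x09 = 9fdb4747
query mem[0x0f]=0xe4, mem[0x24]=0x01, mem[0x25]=0x9f

MEM[0x0f,0x24,0x25] = e4 01 9f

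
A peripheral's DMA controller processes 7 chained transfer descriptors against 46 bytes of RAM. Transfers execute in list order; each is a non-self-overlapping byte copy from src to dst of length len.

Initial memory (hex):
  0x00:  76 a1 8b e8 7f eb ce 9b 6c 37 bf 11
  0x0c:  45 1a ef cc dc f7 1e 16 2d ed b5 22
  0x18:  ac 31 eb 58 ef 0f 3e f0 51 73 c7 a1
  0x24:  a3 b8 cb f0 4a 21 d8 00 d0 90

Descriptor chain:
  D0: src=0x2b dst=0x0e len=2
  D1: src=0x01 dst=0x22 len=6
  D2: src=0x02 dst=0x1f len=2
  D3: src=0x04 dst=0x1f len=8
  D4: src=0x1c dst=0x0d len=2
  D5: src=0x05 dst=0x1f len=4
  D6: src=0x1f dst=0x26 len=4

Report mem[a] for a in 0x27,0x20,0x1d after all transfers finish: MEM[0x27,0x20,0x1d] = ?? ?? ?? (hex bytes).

MEM[0x27,0x20,0x1d] = ce ce 0f

#0 dst[0x0e+2] := {0x00,0xd0}
#1 dst[0x22+6] := {0xa1,0x8b,0xe8,0x7f,0xeb,0xce}
#2 dst[0x1f+2] := {0x8b,0xe8}
#3 dst[0x1f+8] := {0x7f,0xeb,0xce,0x9b,0x6c,0x37,0xbf,0x11}
#4 dst[0x0d+2] := {0xef,0x0f}
#5 dst[0x1f+4] := {0xeb,0xce,0x9b,0x6c}
#6 dst[0x26+4] := {0xeb,0xce,0x9b,0x6c}
query mem[0x27]=0xce, mem[0x20]=0xce, mem[0x1d]=0x0f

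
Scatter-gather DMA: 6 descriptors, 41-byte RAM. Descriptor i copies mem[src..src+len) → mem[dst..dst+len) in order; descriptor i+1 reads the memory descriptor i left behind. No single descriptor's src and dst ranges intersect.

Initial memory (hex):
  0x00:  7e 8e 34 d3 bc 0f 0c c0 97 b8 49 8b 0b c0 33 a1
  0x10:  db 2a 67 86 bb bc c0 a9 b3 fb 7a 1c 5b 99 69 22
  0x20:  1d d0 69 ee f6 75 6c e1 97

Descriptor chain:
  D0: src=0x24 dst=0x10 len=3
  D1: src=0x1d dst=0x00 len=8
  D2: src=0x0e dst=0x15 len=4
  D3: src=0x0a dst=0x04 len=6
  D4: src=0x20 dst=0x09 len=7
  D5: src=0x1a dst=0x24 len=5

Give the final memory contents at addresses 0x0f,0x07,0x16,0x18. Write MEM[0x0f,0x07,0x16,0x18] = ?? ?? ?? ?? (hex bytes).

MEM[0x0f,0x07,0x16,0x18] = 6c c0 a1 75

D0: mem[0x10..0x12] <- [f6 75 6c]
D1: mem[0x00..0x07] <- [99 69 22 1d d0 69 ee f6]
D2: mem[0x15..0x18] <- [33 a1 f6 75]
D3: mem[0x04..0x09] <- [49 8b 0b c0 33 a1]
D4: mem[0x09..0x0f] <- [1d d0 69 ee f6 75 6c]
D5: mem[0x24..0x28] <- [7a 1c 5b 99 69]
query mem[0x0f]=0x6c, mem[0x07]=0xc0, mem[0x16]=0xa1, mem[0x18]=0x75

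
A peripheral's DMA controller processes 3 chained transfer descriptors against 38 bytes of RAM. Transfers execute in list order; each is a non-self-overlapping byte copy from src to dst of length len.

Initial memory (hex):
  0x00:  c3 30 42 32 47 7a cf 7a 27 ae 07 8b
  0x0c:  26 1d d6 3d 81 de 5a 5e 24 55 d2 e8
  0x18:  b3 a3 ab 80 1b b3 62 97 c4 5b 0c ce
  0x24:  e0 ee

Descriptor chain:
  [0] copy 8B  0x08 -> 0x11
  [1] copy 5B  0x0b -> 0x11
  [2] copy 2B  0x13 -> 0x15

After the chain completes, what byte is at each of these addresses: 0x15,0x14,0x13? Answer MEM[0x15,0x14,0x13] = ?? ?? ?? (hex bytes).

  after D0: wrote 8B at 0x11 = 27ae078b261dd63d
  after D1: wrote 5B at 0x11 = 8b261dd63d
  after D2: wrote 2B at 0x15 = 1dd6
query mem[0x15]=0x1d, mem[0x14]=0xd6, mem[0x13]=0x1d

MEM[0x15,0x14,0x13] = 1d d6 1d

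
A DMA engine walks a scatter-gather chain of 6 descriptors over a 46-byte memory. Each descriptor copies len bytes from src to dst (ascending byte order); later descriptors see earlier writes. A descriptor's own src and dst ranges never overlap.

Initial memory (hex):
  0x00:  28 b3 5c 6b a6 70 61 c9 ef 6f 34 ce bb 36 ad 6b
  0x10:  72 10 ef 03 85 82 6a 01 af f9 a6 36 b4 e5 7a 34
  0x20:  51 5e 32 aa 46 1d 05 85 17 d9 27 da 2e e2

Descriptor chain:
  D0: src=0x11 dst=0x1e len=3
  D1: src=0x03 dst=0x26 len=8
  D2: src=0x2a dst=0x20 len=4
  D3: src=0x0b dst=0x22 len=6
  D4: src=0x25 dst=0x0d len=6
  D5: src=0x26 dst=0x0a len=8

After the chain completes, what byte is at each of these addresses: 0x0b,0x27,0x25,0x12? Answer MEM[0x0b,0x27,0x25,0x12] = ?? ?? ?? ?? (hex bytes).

D0: mem[0x1e..0x20] <- [10 ef 03]
D1: mem[0x26..0x2d] <- [6b a6 70 61 c9 ef 6f 34]
D2: mem[0x20..0x23] <- [c9 ef 6f 34]
D3: mem[0x22..0x27] <- [ce bb 36 ad 6b 72]
D4: mem[0x0d..0x12] <- [ad 6b 72 70 61 c9]
D5: mem[0x0a..0x11] <- [6b 72 70 61 c9 ef 6f 34]
query mem[0x0b]=0x72, mem[0x27]=0x72, mem[0x25]=0xad, mem[0x12]=0xc9

MEM[0x0b,0x27,0x25,0x12] = 72 72 ad c9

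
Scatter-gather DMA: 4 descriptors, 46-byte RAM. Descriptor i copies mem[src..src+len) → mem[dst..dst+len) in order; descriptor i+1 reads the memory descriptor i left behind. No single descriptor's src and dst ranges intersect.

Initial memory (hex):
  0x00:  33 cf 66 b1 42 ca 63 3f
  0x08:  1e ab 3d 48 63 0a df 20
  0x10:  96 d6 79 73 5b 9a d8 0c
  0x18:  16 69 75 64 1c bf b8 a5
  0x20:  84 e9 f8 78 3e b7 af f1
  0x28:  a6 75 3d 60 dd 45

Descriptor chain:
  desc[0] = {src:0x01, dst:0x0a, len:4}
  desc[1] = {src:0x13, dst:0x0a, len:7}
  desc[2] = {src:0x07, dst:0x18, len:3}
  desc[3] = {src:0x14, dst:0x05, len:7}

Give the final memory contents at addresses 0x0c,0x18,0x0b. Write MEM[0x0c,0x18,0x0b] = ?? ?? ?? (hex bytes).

MEM[0x0c,0x18,0x0b] = 9a 3f ab

#0 dst[0x0a+4] := {0xcf,0x66,0xb1,0x42}
#1 dst[0x0a+7] := {0x73,0x5b,0x9a,0xd8,0x0c,0x16,0x69}
#2 dst[0x18+3] := {0x3f,0x1e,0xab}
#3 dst[0x05+7] := {0x5b,0x9a,0xd8,0x0c,0x3f,0x1e,0xab}
query mem[0x0c]=0x9a, mem[0x18]=0x3f, mem[0x0b]=0xab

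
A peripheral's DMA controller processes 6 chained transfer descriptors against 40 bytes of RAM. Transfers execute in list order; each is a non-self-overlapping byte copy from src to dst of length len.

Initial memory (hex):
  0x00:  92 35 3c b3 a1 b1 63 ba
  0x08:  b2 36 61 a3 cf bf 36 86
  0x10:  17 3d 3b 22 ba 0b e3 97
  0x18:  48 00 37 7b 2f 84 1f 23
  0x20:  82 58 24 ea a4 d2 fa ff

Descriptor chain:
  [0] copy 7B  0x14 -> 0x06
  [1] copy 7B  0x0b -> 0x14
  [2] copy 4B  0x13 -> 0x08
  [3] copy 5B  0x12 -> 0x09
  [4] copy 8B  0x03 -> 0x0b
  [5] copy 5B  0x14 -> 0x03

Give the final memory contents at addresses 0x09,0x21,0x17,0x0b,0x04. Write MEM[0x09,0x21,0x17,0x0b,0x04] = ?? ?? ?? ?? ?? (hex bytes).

MEM[0x09,0x21,0x17,0x0b,0x04] = 3b 58 36 b3 37

[0] 0x14->0x06 len=7 : ba 0b e3 97 48 00 37
[1] 0x0b->0x14 len=7 : 00 37 bf 36 86 17 3d
[2] 0x13->0x08 len=4 : 22 00 37 bf
[3] 0x12->0x09 len=5 : 3b 22 00 37 bf
[4] 0x03->0x0b len=8 : b3 a1 b1 ba 0b 22 3b 22
[5] 0x14->0x03 len=5 : 00 37 bf 36 86
query mem[0x09]=0x3b, mem[0x21]=0x58, mem[0x17]=0x36, mem[0x0b]=0xb3, mem[0x04]=0x37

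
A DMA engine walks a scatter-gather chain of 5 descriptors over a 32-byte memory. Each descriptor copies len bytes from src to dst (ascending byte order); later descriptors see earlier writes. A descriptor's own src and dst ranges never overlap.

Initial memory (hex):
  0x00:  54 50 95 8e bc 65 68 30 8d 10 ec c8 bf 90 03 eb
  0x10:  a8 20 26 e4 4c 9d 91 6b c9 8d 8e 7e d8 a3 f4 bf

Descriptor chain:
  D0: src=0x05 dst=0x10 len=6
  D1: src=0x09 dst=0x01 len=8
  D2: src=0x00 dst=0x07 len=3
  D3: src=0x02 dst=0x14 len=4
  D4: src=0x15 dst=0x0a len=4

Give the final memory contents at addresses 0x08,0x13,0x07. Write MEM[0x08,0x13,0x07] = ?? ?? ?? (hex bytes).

MEM[0x08,0x13,0x07] = 10 8d 54

[0] 0x05->0x10 len=6 : 65 68 30 8d 10 ec
[1] 0x09->0x01 len=8 : 10 ec c8 bf 90 03 eb 65
[2] 0x00->0x07 len=3 : 54 10 ec
[3] 0x02->0x14 len=4 : ec c8 bf 90
[4] 0x15->0x0a len=4 : c8 bf 90 c9
query mem[0x08]=0x10, mem[0x13]=0x8d, mem[0x07]=0x54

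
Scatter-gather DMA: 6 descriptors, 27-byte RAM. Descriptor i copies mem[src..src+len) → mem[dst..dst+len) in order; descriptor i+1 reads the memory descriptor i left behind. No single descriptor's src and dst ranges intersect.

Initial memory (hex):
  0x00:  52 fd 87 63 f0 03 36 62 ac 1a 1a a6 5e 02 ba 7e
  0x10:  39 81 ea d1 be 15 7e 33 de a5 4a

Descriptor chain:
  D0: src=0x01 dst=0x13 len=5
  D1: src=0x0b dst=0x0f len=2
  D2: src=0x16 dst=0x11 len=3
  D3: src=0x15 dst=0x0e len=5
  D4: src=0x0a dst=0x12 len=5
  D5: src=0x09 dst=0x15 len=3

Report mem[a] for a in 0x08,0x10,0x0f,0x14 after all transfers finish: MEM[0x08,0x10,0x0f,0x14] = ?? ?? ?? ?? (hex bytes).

#0 dst[0x13+5] := {0xfd,0x87,0x63,0xf0,0x03}
#1 dst[0x0f+2] := {0xa6,0x5e}
#2 dst[0x11+3] := {0xf0,0x03,0xde}
#3 dst[0x0e+5] := {0x63,0xf0,0x03,0xde,0xa5}
#4 dst[0x12+5] := {0x1a,0xa6,0x5e,0x02,0x63}
#5 dst[0x15+3] := {0x1a,0x1a,0xa6}
query mem[0x08]=0xac, mem[0x10]=0x03, mem[0x0f]=0xf0, mem[0x14]=0x5e

MEM[0x08,0x10,0x0f,0x14] = ac 03 f0 5e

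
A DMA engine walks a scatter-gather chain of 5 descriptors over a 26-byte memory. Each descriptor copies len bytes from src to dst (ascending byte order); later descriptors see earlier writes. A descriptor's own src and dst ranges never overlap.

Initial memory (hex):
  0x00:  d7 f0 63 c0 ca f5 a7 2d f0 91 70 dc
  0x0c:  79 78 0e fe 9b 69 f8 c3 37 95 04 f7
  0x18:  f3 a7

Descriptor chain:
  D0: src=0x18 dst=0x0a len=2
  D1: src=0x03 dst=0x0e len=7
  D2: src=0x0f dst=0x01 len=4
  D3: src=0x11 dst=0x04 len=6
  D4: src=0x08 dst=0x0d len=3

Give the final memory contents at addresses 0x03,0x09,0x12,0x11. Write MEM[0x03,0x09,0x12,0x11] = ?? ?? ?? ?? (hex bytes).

#0 dst[0x0a+2] := {0xf3,0xa7}
#1 dst[0x0e+7] := {0xc0,0xca,0xf5,0xa7,0x2d,0xf0,0x91}
#2 dst[0x01+4] := {0xca,0xf5,0xa7,0x2d}
#3 dst[0x04+6] := {0xa7,0x2d,0xf0,0x91,0x95,0x04}
#4 dst[0x0d+3] := {0x95,0x04,0xf3}
query mem[0x03]=0xa7, mem[0x09]=0x04, mem[0x12]=0x2d, mem[0x11]=0xa7

MEM[0x03,0x09,0x12,0x11] = a7 04 2d a7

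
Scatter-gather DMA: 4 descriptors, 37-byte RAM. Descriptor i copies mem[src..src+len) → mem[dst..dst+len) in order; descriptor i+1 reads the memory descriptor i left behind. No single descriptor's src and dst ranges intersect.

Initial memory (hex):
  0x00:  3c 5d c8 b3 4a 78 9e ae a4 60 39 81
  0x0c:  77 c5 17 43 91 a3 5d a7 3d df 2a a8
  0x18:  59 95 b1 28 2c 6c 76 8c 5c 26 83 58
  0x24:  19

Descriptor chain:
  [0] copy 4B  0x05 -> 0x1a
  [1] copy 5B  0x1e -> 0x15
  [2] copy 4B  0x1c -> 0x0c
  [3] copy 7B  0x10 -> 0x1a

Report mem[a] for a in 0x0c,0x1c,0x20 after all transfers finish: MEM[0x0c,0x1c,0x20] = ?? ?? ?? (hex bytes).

#0 dst[0x1a+4] := {0x78,0x9e,0xae,0xa4}
#1 dst[0x15+5] := {0x76,0x8c,0x5c,0x26,0x83}
#2 dst[0x0c+4] := {0xae,0xa4,0x76,0x8c}
#3 dst[0x1a+7] := {0x91,0xa3,0x5d,0xa7,0x3d,0x76,0x8c}
query mem[0x0c]=0xae, mem[0x1c]=0x5d, mem[0x20]=0x8c

MEM[0x0c,0x1c,0x20] = ae 5d 8c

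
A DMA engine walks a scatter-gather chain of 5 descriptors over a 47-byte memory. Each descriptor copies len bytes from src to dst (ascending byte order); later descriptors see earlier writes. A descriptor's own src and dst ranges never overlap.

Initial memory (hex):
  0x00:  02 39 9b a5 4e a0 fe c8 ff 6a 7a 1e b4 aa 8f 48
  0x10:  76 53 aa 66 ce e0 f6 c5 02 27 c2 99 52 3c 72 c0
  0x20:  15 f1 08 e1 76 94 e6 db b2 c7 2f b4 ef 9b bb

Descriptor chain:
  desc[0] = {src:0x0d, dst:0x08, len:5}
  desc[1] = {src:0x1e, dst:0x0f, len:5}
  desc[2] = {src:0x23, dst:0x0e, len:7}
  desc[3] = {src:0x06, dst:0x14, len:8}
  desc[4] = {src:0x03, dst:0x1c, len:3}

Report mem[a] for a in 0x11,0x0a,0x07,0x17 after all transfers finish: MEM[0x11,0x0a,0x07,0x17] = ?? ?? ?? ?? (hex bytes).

  after D0: wrote 5B at 0x08 = aa8f487653
  after D1: wrote 5B at 0x0f = 72c015f108
  after D2: wrote 7B at 0x0e = e17694e6dbb2c7
  after D3: wrote 8B at 0x14 = fec8aa8f487653aa
  after D4: wrote 3B at 0x1c = a54ea0
query mem[0x11]=0xe6, mem[0x0a]=0x48, mem[0x07]=0xc8, mem[0x17]=0x8f

MEM[0x11,0x0a,0x07,0x17] = e6 48 c8 8f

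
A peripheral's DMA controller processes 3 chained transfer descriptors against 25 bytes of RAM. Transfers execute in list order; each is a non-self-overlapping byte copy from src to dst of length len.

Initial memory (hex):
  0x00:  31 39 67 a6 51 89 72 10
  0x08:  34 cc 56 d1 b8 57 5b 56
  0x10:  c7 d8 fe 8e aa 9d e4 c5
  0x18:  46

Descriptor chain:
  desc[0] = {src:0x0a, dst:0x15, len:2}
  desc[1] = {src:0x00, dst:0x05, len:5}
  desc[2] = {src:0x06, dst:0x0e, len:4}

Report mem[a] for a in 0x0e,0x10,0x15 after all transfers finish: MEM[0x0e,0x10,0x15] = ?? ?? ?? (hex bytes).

MEM[0x0e,0x10,0x15] = 39 a6 56

  after D0: wrote 2B at 0x15 = 56d1
  after D1: wrote 5B at 0x05 = 313967a651
  after D2: wrote 4B at 0x0e = 3967a651
query mem[0x0e]=0x39, mem[0x10]=0xa6, mem[0x15]=0x56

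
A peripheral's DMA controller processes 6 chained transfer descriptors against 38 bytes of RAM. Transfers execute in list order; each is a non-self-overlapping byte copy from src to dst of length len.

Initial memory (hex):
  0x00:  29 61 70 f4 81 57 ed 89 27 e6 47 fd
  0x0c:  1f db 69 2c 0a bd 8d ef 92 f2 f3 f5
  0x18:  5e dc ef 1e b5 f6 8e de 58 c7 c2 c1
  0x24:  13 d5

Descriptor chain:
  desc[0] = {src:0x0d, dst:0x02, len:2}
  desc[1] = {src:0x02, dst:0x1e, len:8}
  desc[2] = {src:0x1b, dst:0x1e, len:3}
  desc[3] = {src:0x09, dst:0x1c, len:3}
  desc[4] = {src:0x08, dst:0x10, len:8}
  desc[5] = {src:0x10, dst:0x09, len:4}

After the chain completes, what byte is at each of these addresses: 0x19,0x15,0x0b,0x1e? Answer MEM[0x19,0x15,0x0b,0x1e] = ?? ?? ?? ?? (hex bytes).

MEM[0x19,0x15,0x0b,0x1e] = dc db 47 fd

D0: mem[0x02..0x03] <- [db 69]
D1: mem[0x1e..0x25] <- [db 69 81 57 ed 89 27 e6]
D2: mem[0x1e..0x20] <- [1e b5 f6]
D3: mem[0x1c..0x1e] <- [e6 47 fd]
D4: mem[0x10..0x17] <- [27 e6 47 fd 1f db 69 2c]
D5: mem[0x09..0x0c] <- [27 e6 47 fd]
query mem[0x19]=0xdc, mem[0x15]=0xdb, mem[0x0b]=0x47, mem[0x1e]=0xfd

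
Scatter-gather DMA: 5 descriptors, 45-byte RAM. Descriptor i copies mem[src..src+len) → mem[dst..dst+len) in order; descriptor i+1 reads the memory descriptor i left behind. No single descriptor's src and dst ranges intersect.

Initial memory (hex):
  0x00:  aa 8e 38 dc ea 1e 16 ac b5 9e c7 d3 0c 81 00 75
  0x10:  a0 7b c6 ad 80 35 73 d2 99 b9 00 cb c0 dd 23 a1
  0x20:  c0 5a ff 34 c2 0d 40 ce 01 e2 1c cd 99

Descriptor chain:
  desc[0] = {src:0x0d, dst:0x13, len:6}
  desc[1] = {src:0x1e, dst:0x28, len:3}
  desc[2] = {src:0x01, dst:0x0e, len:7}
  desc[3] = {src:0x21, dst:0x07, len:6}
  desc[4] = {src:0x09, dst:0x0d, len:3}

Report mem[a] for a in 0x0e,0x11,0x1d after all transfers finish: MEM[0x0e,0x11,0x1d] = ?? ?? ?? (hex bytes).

MEM[0x0e,0x11,0x1d] = c2 ea dd

#0 dst[0x13+6] := {0x81,0x00,0x75,0xa0,0x7b,0xc6}
#1 dst[0x28+3] := {0x23,0xa1,0xc0}
#2 dst[0x0e+7] := {0x8e,0x38,0xdc,0xea,0x1e,0x16,0xac}
#3 dst[0x07+6] := {0x5a,0xff,0x34,0xc2,0x0d,0x40}
#4 dst[0x0d+3] := {0x34,0xc2,0x0d}
query mem[0x0e]=0xc2, mem[0x11]=0xea, mem[0x1d]=0xdd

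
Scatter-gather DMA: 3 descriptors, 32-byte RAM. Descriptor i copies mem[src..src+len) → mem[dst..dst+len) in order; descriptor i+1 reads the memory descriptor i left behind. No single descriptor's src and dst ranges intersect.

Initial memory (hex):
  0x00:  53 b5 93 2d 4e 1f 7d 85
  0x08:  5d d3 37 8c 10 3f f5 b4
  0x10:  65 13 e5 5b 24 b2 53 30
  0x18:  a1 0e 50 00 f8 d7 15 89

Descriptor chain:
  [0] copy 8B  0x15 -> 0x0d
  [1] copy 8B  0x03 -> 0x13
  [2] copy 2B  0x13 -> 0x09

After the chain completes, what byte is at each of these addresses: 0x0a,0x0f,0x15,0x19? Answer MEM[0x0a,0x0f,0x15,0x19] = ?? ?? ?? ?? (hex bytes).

D0: mem[0x0d..0x14] <- [b2 53 30 a1 0e 50 00 f8]
D1: mem[0x13..0x1a] <- [2d 4e 1f 7d 85 5d d3 37]
D2: mem[0x09..0x0a] <- [2d 4e]
query mem[0x0a]=0x4e, mem[0x0f]=0x30, mem[0x15]=0x1f, mem[0x19]=0xd3

MEM[0x0a,0x0f,0x15,0x19] = 4e 30 1f d3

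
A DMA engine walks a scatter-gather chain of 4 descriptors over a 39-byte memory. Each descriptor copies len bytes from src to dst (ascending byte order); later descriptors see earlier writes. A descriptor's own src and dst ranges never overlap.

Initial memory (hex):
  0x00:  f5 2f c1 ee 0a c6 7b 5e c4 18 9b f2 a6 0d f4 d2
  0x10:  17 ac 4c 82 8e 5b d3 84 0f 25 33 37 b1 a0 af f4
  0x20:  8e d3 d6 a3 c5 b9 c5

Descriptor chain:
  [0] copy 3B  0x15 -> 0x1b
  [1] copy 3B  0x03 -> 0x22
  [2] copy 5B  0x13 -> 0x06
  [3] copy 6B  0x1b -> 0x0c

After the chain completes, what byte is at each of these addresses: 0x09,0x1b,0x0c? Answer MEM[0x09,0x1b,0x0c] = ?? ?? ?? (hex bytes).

MEM[0x09,0x1b,0x0c] = d3 5b 5b

[0] 0x15->0x1b len=3 : 5b d3 84
[1] 0x03->0x22 len=3 : ee 0a c6
[2] 0x13->0x06 len=5 : 82 8e 5b d3 84
[3] 0x1b->0x0c len=6 : 5b d3 84 af f4 8e
query mem[0x09]=0xd3, mem[0x1b]=0x5b, mem[0x0c]=0x5b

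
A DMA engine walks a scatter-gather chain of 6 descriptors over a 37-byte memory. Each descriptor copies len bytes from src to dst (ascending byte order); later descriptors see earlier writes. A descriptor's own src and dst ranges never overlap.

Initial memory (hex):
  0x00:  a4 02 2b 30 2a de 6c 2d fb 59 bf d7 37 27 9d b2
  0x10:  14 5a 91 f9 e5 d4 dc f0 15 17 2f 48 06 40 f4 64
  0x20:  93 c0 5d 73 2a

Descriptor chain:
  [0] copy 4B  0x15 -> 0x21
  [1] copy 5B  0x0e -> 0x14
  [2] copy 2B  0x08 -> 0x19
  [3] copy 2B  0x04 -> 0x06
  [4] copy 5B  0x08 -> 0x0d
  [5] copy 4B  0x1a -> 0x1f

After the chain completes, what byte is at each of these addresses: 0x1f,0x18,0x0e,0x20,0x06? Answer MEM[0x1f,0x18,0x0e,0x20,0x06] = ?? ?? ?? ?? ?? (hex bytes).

MEM[0x1f,0x18,0x0e,0x20,0x06] = 59 91 59 48 2a

#0 dst[0x21+4] := {0xd4,0xdc,0xf0,0x15}
#1 dst[0x14+5] := {0x9d,0xb2,0x14,0x5a,0x91}
#2 dst[0x19+2] := {0xfb,0x59}
#3 dst[0x06+2] := {0x2a,0xde}
#4 dst[0x0d+5] := {0xfb,0x59,0xbf,0xd7,0x37}
#5 dst[0x1f+4] := {0x59,0x48,0x06,0x40}
query mem[0x1f]=0x59, mem[0x18]=0x91, mem[0x0e]=0x59, mem[0x20]=0x48, mem[0x06]=0x2a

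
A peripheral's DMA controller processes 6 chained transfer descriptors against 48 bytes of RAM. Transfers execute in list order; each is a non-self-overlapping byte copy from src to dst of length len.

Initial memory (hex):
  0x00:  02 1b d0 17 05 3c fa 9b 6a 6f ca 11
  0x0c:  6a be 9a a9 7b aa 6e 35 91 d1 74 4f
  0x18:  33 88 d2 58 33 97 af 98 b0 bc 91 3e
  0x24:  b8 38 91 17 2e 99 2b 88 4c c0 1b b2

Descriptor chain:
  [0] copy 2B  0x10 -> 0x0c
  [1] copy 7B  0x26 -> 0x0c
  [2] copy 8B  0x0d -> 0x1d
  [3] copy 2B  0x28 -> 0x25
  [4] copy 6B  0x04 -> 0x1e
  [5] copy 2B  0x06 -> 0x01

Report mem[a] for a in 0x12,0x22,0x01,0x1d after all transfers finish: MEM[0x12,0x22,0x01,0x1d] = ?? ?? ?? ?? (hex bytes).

  after D0: wrote 2B at 0x0c = 7baa
  after D1: wrote 7B at 0x0c = 91172e992b884c
  after D2: wrote 8B at 0x1d = 172e992b884c3591
  after D3: wrote 2B at 0x25 = 2e99
  after D4: wrote 6B at 0x1e = 053cfa9b6a6f
  after D5: wrote 2B at 0x01 = fa9b
query mem[0x12]=0x4c, mem[0x22]=0x6a, mem[0x01]=0xfa, mem[0x1d]=0x17

MEM[0x12,0x22,0x01,0x1d] = 4c 6a fa 17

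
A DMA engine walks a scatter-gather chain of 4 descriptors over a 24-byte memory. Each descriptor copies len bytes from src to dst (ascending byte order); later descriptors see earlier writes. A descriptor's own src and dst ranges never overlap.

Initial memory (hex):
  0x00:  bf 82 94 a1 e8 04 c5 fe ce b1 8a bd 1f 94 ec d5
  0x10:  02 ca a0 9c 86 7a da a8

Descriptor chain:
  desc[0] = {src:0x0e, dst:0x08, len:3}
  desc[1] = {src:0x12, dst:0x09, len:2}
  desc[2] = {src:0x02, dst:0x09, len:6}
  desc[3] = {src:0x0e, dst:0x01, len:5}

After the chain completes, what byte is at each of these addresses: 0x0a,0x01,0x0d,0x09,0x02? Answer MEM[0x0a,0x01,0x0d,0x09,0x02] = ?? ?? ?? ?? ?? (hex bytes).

MEM[0x0a,0x01,0x0d,0x09,0x02] = a1 fe c5 94 d5

  after D0: wrote 3B at 0x08 = ecd502
  after D1: wrote 2B at 0x09 = a09c
  after D2: wrote 6B at 0x09 = 94a1e804c5fe
  after D3: wrote 5B at 0x01 = fed502caa0
query mem[0x0a]=0xa1, mem[0x01]=0xfe, mem[0x0d]=0xc5, mem[0x09]=0x94, mem[0x02]=0xd5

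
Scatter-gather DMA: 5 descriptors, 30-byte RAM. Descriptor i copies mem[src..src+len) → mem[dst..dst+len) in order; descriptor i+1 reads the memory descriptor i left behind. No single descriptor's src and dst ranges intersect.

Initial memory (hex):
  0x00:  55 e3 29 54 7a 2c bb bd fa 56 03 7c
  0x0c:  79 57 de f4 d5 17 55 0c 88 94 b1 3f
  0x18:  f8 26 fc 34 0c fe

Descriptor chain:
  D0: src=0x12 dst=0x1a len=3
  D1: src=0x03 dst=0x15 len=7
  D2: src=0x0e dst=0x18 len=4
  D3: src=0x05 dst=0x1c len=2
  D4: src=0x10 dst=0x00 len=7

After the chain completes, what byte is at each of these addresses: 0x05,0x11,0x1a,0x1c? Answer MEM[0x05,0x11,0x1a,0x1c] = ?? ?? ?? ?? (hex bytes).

[0] 0x12->0x1a len=3 : 55 0c 88
[1] 0x03->0x15 len=7 : 54 7a 2c bb bd fa 56
[2] 0x0e->0x18 len=4 : de f4 d5 17
[3] 0x05->0x1c len=2 : 2c bb
[4] 0x10->0x00 len=7 : d5 17 55 0c 88 54 7a
query mem[0x05]=0x54, mem[0x11]=0x17, mem[0x1a]=0xd5, mem[0x1c]=0x2c

MEM[0x05,0x11,0x1a,0x1c] = 54 17 d5 2c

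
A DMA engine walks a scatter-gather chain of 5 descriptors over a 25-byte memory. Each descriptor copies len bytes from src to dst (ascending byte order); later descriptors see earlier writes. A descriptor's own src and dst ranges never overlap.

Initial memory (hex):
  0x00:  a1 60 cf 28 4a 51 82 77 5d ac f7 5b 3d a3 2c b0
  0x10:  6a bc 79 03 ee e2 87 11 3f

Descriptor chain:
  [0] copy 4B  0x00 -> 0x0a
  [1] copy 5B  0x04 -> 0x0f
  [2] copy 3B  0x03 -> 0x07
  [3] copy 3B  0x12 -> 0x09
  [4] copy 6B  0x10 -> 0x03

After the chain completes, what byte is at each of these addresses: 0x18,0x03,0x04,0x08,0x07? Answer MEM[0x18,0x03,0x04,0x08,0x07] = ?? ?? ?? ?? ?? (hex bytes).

MEM[0x18,0x03,0x04,0x08,0x07] = 3f 51 82 e2 ee

#0 dst[0x0a+4] := {0xa1,0x60,0xcf,0x28}
#1 dst[0x0f+5] := {0x4a,0x51,0x82,0x77,0x5d}
#2 dst[0x07+3] := {0x28,0x4a,0x51}
#3 dst[0x09+3] := {0x77,0x5d,0xee}
#4 dst[0x03+6] := {0x51,0x82,0x77,0x5d,0xee,0xe2}
query mem[0x18]=0x3f, mem[0x03]=0x51, mem[0x04]=0x82, mem[0x08]=0xe2, mem[0x07]=0xee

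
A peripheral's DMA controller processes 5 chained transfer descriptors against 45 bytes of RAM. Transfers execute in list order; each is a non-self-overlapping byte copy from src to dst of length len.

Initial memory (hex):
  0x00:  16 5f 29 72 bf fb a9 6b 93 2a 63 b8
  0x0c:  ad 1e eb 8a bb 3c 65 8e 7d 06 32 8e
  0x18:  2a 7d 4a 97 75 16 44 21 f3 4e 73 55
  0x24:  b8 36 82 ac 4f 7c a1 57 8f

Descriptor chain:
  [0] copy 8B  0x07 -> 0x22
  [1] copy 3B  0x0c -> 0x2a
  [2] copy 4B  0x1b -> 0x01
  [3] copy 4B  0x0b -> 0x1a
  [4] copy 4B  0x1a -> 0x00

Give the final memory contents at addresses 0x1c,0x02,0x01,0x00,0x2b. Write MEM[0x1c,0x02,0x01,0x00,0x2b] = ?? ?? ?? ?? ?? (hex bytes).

[0] 0x07->0x22 len=8 : 6b 93 2a 63 b8 ad 1e eb
[1] 0x0c->0x2a len=3 : ad 1e eb
[2] 0x1b->0x01 len=4 : 97 75 16 44
[3] 0x0b->0x1a len=4 : b8 ad 1e eb
[4] 0x1a->0x00 len=4 : b8 ad 1e eb
query mem[0x1c]=0x1e, mem[0x02]=0x1e, mem[0x01]=0xad, mem[0x00]=0xb8, mem[0x2b]=0x1e

MEM[0x1c,0x02,0x01,0x00,0x2b] = 1e 1e ad b8 1e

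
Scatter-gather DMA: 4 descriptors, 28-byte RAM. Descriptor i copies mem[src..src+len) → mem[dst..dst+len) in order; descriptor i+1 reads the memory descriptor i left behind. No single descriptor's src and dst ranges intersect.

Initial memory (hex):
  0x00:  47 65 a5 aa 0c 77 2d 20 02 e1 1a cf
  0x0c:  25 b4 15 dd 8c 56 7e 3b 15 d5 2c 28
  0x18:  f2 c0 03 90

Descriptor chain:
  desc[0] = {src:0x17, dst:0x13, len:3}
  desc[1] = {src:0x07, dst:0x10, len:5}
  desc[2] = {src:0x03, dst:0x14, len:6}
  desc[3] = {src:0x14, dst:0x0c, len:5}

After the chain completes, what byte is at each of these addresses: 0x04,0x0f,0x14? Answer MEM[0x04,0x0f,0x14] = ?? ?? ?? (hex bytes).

[0] 0x17->0x13 len=3 : 28 f2 c0
[1] 0x07->0x10 len=5 : 20 02 e1 1a cf
[2] 0x03->0x14 len=6 : aa 0c 77 2d 20 02
[3] 0x14->0x0c len=5 : aa 0c 77 2d 20
query mem[0x04]=0x0c, mem[0x0f]=0x2d, mem[0x14]=0xaa

MEM[0x04,0x0f,0x14] = 0c 2d aa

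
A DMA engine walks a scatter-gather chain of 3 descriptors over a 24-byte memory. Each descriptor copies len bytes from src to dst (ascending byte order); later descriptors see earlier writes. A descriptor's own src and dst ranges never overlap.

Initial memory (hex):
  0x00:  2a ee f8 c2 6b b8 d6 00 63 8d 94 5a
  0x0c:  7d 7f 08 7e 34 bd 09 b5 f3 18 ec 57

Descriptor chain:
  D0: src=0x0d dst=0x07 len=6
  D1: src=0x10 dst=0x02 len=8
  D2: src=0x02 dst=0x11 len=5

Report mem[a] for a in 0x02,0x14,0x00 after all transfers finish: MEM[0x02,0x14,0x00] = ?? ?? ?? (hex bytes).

MEM[0x02,0x14,0x00] = 34 b5 2a

[0] 0x0d->0x07 len=6 : 7f 08 7e 34 bd 09
[1] 0x10->0x02 len=8 : 34 bd 09 b5 f3 18 ec 57
[2] 0x02->0x11 len=5 : 34 bd 09 b5 f3
query mem[0x02]=0x34, mem[0x14]=0xb5, mem[0x00]=0x2a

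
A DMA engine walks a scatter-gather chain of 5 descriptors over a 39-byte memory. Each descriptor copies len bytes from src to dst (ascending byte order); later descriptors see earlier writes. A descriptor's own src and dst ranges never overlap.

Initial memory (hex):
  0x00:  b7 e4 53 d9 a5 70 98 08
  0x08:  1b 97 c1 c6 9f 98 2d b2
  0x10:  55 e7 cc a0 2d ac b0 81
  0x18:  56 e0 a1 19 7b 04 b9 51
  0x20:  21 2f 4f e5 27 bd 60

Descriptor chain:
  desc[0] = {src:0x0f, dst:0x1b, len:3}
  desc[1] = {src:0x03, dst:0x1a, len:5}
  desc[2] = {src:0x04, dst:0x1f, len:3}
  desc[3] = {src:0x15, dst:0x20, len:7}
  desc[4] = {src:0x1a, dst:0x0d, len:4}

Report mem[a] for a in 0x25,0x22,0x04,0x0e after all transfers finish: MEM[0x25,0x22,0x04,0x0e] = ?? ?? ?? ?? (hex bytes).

D0: mem[0x1b..0x1d] <- [b2 55 e7]
D1: mem[0x1a..0x1e] <- [d9 a5 70 98 08]
D2: mem[0x1f..0x21] <- [a5 70 98]
D3: mem[0x20..0x26] <- [ac b0 81 56 e0 d9 a5]
D4: mem[0x0d..0x10] <- [d9 a5 70 98]
query mem[0x25]=0xd9, mem[0x22]=0x81, mem[0x04]=0xa5, mem[0x0e]=0xa5

MEM[0x25,0x22,0x04,0x0e] = d9 81 a5 a5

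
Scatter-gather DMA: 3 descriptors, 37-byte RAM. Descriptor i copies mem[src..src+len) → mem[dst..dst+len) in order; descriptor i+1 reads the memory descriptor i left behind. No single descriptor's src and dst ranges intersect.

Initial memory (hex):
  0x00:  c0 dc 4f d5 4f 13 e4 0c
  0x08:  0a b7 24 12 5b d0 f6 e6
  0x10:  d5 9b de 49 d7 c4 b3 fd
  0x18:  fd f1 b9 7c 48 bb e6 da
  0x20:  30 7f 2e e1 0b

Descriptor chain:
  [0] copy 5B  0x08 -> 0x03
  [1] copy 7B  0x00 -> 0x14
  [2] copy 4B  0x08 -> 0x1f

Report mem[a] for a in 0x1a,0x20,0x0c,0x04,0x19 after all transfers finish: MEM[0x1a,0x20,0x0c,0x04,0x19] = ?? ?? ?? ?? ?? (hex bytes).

  after D0: wrote 5B at 0x03 = 0ab724125b
  after D1: wrote 7B at 0x14 = c0dc4f0ab72412
  after D2: wrote 4B at 0x1f = 0ab72412
query mem[0x1a]=0x12, mem[0x20]=0xb7, mem[0x0c]=0x5b, mem[0x04]=0xb7, mem[0x19]=0x24

MEM[0x1a,0x20,0x0c,0x04,0x19] = 12 b7 5b b7 24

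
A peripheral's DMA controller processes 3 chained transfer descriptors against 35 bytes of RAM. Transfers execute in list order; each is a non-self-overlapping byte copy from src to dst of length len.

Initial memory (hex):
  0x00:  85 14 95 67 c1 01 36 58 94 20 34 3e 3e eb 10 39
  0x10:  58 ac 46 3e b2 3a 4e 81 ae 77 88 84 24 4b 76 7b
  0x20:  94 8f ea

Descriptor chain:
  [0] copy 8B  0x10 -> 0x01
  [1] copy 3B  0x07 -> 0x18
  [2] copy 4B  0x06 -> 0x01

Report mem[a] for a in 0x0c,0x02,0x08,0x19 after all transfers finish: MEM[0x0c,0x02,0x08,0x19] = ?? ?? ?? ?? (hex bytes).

D0: mem[0x01..0x08] <- [58 ac 46 3e b2 3a 4e 81]
D1: mem[0x18..0x1a] <- [4e 81 20]
D2: mem[0x01..0x04] <- [3a 4e 81 20]
query mem[0x0c]=0x3e, mem[0x02]=0x4e, mem[0x08]=0x81, mem[0x19]=0x81

MEM[0x0c,0x02,0x08,0x19] = 3e 4e 81 81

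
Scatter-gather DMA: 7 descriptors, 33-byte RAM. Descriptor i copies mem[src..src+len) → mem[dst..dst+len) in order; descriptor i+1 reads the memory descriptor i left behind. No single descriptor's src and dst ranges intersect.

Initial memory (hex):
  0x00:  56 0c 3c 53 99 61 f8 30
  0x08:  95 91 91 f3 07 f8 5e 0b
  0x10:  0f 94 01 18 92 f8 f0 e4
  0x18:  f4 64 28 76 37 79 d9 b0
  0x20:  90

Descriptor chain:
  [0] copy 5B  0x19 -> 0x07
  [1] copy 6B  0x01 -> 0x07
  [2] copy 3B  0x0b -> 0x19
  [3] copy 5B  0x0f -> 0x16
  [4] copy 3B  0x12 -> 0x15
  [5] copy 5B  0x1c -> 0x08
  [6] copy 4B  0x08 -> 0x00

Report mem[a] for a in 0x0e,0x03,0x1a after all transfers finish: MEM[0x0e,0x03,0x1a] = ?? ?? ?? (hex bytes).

D0: mem[0x07..0x0b] <- [64 28 76 37 79]
D1: mem[0x07..0x0c] <- [0c 3c 53 99 61 f8]
D2: mem[0x19..0x1b] <- [61 f8 f8]
D3: mem[0x16..0x1a] <- [0b 0f 94 01 18]
D4: mem[0x15..0x17] <- [01 18 92]
D5: mem[0x08..0x0c] <- [37 79 d9 b0 90]
D6: mem[0x00..0x03] <- [37 79 d9 b0]
query mem[0x0e]=0x5e, mem[0x03]=0xb0, mem[0x1a]=0x18

MEM[0x0e,0x03,0x1a] = 5e b0 18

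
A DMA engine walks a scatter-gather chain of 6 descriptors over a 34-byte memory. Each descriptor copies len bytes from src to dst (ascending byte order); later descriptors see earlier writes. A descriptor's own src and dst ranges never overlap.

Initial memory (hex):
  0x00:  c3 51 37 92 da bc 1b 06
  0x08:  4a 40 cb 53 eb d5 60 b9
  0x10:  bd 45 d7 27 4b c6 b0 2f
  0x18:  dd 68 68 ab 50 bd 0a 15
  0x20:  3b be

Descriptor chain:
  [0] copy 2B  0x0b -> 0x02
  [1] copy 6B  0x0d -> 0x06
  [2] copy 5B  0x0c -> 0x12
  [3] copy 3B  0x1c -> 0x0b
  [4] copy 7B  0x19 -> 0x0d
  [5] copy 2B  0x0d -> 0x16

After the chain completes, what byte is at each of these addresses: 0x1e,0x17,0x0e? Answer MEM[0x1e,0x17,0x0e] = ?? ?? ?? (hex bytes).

D0: mem[0x02..0x03] <- [53 eb]
D1: mem[0x06..0x0b] <- [d5 60 b9 bd 45 d7]
D2: mem[0x12..0x16] <- [eb d5 60 b9 bd]
D3: mem[0x0b..0x0d] <- [50 bd 0a]
D4: mem[0x0d..0x13] <- [68 68 ab 50 bd 0a 15]
D5: mem[0x16..0x17] <- [68 68]
query mem[0x1e]=0x0a, mem[0x17]=0x68, mem[0x0e]=0x68

MEM[0x1e,0x17,0x0e] = 0a 68 68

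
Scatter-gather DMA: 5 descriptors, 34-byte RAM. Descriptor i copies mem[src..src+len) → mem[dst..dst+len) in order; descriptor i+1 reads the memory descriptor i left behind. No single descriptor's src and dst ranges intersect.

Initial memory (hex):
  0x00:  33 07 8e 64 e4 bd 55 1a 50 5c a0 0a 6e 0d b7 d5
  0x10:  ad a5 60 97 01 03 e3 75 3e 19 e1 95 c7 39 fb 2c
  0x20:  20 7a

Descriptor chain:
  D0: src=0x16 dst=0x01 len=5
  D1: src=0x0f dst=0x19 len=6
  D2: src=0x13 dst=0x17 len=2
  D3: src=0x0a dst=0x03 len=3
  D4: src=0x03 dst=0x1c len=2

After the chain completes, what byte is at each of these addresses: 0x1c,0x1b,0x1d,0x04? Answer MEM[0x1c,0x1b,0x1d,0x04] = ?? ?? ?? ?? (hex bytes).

D0: mem[0x01..0x05] <- [e3 75 3e 19 e1]
D1: mem[0x19..0x1e] <- [d5 ad a5 60 97 01]
D2: mem[0x17..0x18] <- [97 01]
D3: mem[0x03..0x05] <- [a0 0a 6e]
D4: mem[0x1c..0x1d] <- [a0 0a]
query mem[0x1c]=0xa0, mem[0x1b]=0xa5, mem[0x1d]=0x0a, mem[0x04]=0x0a

MEM[0x1c,0x1b,0x1d,0x04] = a0 a5 0a 0a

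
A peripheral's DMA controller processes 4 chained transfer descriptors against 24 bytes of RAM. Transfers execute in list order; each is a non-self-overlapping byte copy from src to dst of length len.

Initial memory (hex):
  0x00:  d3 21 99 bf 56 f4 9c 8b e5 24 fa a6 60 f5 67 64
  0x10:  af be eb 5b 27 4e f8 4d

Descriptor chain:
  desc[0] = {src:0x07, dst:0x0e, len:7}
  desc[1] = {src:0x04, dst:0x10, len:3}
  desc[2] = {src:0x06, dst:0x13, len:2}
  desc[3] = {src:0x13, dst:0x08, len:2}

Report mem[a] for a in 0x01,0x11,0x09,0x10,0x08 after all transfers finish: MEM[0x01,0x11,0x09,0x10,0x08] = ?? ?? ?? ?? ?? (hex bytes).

D0: mem[0x0e..0x14] <- [8b e5 24 fa a6 60 f5]
D1: mem[0x10..0x12] <- [56 f4 9c]
D2: mem[0x13..0x14] <- [9c 8b]
D3: mem[0x08..0x09] <- [9c 8b]
query mem[0x01]=0x21, mem[0x11]=0xf4, mem[0x09]=0x8b, mem[0x10]=0x56, mem[0x08]=0x9c

MEM[0x01,0x11,0x09,0x10,0x08] = 21 f4 8b 56 9c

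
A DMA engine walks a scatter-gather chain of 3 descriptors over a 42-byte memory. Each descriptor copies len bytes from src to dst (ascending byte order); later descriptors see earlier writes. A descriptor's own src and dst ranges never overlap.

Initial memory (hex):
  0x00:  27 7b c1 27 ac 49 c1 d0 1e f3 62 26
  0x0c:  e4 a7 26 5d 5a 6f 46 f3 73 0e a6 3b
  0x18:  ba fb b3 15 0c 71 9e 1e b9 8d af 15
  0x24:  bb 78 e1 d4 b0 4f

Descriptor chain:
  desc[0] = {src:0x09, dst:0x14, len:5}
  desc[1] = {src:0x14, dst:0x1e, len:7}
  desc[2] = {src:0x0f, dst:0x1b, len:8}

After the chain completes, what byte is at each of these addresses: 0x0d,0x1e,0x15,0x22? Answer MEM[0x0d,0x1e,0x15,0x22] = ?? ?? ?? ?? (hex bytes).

MEM[0x0d,0x1e,0x15,0x22] = a7 46 62 26

D0: mem[0x14..0x18] <- [f3 62 26 e4 a7]
D1: mem[0x1e..0x24] <- [f3 62 26 e4 a7 fb b3]
D2: mem[0x1b..0x22] <- [5d 5a 6f 46 f3 f3 62 26]
query mem[0x0d]=0xa7, mem[0x1e]=0x46, mem[0x15]=0x62, mem[0x22]=0x26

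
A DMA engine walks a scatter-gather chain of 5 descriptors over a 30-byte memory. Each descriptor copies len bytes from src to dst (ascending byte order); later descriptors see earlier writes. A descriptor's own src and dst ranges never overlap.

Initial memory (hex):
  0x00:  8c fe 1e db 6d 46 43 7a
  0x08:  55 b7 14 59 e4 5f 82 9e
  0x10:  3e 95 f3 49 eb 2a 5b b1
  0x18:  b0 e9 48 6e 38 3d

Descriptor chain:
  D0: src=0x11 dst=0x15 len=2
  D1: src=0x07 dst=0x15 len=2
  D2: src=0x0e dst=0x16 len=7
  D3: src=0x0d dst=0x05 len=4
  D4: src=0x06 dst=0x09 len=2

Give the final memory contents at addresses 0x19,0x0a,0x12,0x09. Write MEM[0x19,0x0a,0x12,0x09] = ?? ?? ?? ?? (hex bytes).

MEM[0x19,0x0a,0x12,0x09] = 95 9e f3 82

[0] 0x11->0x15 len=2 : 95 f3
[1] 0x07->0x15 len=2 : 7a 55
[2] 0x0e->0x16 len=7 : 82 9e 3e 95 f3 49 eb
[3] 0x0d->0x05 len=4 : 5f 82 9e 3e
[4] 0x06->0x09 len=2 : 82 9e
query mem[0x19]=0x95, mem[0x0a]=0x9e, mem[0x12]=0xf3, mem[0x09]=0x82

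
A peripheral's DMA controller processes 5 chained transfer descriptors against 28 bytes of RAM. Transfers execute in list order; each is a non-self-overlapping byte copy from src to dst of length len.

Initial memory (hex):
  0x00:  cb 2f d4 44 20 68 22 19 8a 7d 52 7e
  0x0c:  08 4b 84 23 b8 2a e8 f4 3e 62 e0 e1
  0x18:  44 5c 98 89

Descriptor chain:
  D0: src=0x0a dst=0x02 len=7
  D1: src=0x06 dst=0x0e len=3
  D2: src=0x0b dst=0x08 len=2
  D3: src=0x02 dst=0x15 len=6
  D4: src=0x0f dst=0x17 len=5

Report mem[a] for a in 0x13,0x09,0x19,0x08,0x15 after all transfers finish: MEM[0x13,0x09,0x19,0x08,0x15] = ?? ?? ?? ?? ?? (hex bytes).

MEM[0x13,0x09,0x19,0x08,0x15] = f4 08 2a 7e 52

#0 dst[0x02+7] := {0x52,0x7e,0x08,0x4b,0x84,0x23,0xb8}
#1 dst[0x0e+3] := {0x84,0x23,0xb8}
#2 dst[0x08+2] := {0x7e,0x08}
#3 dst[0x15+6] := {0x52,0x7e,0x08,0x4b,0x84,0x23}
#4 dst[0x17+5] := {0x23,0xb8,0x2a,0xe8,0xf4}
query mem[0x13]=0xf4, mem[0x09]=0x08, mem[0x19]=0x2a, mem[0x08]=0x7e, mem[0x15]=0x52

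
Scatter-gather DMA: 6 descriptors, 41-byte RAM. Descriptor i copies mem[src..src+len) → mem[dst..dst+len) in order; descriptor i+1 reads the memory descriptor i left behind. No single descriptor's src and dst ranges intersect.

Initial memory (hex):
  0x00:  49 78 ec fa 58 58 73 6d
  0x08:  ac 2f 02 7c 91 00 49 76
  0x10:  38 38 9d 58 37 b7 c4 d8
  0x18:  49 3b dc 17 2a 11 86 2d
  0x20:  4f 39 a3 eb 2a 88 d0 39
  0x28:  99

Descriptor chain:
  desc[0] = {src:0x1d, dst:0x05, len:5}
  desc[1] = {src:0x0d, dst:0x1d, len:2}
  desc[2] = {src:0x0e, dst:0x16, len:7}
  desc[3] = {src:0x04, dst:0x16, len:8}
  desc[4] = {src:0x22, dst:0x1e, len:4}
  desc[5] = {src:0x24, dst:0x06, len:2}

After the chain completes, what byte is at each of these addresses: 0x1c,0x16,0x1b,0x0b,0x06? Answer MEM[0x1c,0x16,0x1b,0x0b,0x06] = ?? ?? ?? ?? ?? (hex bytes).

  after D0: wrote 5B at 0x05 = 11862d4f39
  after D1: wrote 2B at 0x1d = 0049
  after D2: wrote 7B at 0x16 = 497638389d5837
  after D3: wrote 8B at 0x16 = 5811862d4f39027c
  after D4: wrote 4B at 0x1e = a3eb2a88
  after D5: wrote 2B at 0x06 = 2a88
query mem[0x1c]=0x02, mem[0x16]=0x58, mem[0x1b]=0x39, mem[0x0b]=0x7c, mem[0x06]=0x2a

MEM[0x1c,0x16,0x1b,0x0b,0x06] = 02 58 39 7c 2a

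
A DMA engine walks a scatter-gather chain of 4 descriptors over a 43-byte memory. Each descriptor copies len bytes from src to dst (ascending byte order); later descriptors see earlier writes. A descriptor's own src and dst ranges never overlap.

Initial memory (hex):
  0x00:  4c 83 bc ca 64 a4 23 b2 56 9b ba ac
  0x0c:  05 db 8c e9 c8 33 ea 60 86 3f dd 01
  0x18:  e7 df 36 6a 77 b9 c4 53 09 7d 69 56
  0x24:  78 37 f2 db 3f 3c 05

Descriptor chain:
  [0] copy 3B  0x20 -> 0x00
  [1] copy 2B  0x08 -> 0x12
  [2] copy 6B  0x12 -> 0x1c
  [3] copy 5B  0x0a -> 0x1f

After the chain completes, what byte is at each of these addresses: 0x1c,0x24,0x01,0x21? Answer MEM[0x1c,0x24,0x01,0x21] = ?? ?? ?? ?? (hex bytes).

D0: mem[0x00..0x02] <- [09 7d 69]
D1: mem[0x12..0x13] <- [56 9b]
D2: mem[0x1c..0x21] <- [56 9b 86 3f dd 01]
D3: mem[0x1f..0x23] <- [ba ac 05 db 8c]
query mem[0x1c]=0x56, mem[0x24]=0x78, mem[0x01]=0x7d, mem[0x21]=0x05

MEM[0x1c,0x24,0x01,0x21] = 56 78 7d 05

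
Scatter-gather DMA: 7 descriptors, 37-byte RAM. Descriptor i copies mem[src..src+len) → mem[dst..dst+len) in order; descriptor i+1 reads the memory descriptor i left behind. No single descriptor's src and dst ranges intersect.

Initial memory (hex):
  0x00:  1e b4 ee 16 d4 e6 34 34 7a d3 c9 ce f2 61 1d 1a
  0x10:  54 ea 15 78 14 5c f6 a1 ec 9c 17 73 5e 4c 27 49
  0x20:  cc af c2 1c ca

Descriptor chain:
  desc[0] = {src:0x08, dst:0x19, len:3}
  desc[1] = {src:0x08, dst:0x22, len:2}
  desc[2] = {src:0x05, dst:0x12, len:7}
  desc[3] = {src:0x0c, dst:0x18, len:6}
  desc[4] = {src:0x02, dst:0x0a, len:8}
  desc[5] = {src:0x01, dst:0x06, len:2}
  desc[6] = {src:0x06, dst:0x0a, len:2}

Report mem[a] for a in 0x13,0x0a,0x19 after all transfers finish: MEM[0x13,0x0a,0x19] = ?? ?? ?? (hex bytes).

D0: mem[0x19..0x1b] <- [7a d3 c9]
D1: mem[0x22..0x23] <- [7a d3]
D2: mem[0x12..0x18] <- [e6 34 34 7a d3 c9 ce]
D3: mem[0x18..0x1d] <- [f2 61 1d 1a 54 ea]
D4: mem[0x0a..0x11] <- [ee 16 d4 e6 34 34 7a d3]
D5: mem[0x06..0x07] <- [b4 ee]
D6: mem[0x0a..0x0b] <- [b4 ee]
query mem[0x13]=0x34, mem[0x0a]=0xb4, mem[0x19]=0x61

MEM[0x13,0x0a,0x19] = 34 b4 61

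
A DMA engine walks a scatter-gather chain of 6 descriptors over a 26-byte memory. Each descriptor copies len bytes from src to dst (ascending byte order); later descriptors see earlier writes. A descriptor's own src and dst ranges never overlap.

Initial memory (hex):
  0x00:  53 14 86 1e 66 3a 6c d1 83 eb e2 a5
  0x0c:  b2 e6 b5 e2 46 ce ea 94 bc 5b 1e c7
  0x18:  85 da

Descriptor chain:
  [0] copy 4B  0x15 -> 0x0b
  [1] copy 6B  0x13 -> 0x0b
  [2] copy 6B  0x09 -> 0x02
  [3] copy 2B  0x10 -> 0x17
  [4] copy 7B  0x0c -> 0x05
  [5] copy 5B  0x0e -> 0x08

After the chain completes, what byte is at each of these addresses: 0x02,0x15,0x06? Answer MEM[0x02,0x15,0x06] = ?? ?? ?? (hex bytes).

MEM[0x02,0x15,0x06] = eb 5b 5b

[0] 0x15->0x0b len=4 : 5b 1e c7 85
[1] 0x13->0x0b len=6 : 94 bc 5b 1e c7 85
[2] 0x09->0x02 len=6 : eb e2 94 bc 5b 1e
[3] 0x10->0x17 len=2 : 85 ce
[4] 0x0c->0x05 len=7 : bc 5b 1e c7 85 ce ea
[5] 0x0e->0x08 len=5 : 1e c7 85 ce ea
query mem[0x02]=0xeb, mem[0x15]=0x5b, mem[0x06]=0x5b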